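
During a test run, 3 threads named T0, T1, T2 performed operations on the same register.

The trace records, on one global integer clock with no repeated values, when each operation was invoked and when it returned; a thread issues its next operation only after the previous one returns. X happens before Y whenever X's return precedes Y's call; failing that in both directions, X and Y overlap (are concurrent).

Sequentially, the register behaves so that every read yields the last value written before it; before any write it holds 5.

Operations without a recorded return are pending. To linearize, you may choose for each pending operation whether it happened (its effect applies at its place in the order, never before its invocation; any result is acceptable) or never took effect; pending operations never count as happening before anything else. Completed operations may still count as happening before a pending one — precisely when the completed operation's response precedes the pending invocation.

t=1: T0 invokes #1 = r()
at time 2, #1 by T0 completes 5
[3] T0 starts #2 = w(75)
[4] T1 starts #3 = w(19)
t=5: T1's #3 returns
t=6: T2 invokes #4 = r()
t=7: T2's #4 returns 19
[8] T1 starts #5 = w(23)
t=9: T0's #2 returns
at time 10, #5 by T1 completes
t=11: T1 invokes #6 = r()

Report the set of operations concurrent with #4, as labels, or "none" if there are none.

#2

#4 runs from 6 to 7; window-overlapping ops are concurrent
#1 [1,2]: before
#2 [3,9]: concurrent
#3 [4,5]: before
#5 [8,10]: after
#6 [11,…): after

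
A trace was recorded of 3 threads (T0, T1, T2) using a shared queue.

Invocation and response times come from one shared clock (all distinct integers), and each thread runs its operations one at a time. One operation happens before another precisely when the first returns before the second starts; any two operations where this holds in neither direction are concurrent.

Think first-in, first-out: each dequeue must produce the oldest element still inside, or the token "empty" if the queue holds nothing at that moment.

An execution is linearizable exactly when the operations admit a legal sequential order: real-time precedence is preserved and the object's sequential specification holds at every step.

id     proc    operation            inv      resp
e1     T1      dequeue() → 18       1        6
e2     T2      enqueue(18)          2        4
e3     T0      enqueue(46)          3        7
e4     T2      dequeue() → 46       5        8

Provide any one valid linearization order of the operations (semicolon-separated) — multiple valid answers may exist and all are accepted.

step 1: e2 enqueue(18) — queue <18>
step 2: e1 dequeue() → 18 — queue <>
step 3: e3 enqueue(46) — queue <46>
step 4: e4 dequeue() → 46 — queue <>

e2; e1; e3; e4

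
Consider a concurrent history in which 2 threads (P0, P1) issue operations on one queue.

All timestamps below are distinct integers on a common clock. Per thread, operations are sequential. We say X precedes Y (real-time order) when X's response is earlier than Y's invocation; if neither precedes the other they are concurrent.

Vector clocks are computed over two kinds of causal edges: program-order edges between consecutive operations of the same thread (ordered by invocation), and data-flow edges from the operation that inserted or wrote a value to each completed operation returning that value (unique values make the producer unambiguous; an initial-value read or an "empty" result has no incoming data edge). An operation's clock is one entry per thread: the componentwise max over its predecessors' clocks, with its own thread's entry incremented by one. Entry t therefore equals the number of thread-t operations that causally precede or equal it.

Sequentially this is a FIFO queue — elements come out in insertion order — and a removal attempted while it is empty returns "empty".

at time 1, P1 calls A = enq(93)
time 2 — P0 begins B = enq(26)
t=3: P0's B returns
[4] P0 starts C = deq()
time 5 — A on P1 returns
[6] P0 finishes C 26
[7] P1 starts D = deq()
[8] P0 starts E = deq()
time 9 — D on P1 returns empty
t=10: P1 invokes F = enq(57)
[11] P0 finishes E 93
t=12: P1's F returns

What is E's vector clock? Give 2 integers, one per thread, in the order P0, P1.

(3, 1)

root op A, invoked 1: fresh clock plus P1's own tick → (0, 1)
root op B, invoked 2: fresh clock plus P0's own tick → (1, 0)
D (invocation 7): componentwise max over VC(A)=(0, 1), +1 at P1, giving (0, 2)
C (invocation 4): componentwise max over VC(B)=(1, 0), +1 at P0, giving (2, 0)
F (invocation 10): componentwise max over VC(D)=(0, 2), +1 at P1, giving (0, 3)
E (invocation 8): componentwise max over VC(A)=(0, 1), VC(C)=(2, 0), +1 at P0, giving (3, 1)
target: VC(E) = (3, 1)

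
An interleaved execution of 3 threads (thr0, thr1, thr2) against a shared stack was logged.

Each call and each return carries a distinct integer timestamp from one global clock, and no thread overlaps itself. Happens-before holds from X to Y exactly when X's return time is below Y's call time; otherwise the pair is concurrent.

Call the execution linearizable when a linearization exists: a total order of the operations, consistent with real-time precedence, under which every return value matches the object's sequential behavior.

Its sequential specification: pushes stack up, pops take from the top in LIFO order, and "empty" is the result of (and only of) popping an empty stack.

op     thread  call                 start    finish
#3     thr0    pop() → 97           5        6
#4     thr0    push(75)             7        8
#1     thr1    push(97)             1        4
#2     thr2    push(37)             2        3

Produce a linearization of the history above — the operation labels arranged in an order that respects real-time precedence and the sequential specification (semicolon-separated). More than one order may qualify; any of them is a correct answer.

after step 1 (#2 push(37)): stack <37>
after step 2 (#1 push(97)): stack <37,97>
after step 3 (#3 pop() → 97): stack <37>
after step 4 (#4 push(75)): stack <37,75>

#2; #1; #3; #4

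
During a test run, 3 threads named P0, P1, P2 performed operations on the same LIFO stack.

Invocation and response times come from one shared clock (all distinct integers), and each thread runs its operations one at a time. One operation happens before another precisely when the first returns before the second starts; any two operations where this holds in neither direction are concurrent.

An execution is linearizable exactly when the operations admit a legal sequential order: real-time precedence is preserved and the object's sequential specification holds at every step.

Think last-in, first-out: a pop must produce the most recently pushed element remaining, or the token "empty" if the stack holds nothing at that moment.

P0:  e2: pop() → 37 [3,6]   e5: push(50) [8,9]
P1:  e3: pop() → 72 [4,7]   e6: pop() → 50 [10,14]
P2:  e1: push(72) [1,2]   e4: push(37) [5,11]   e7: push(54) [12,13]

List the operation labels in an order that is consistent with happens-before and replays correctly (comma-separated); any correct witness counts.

e1, e3, e4, e2, e5, e6, e7

after step 1 (e1 push(72)): stack <72>
after step 2 (e3 pop() → 72): stack <>
after step 3 (e4 push(37)): stack <37>
after step 4 (e2 pop() → 37): stack <>
after step 5 (e5 push(50)): stack <50>
after step 6 (e6 pop() → 50): stack <>
after step 7 (e7 push(54)): stack <54>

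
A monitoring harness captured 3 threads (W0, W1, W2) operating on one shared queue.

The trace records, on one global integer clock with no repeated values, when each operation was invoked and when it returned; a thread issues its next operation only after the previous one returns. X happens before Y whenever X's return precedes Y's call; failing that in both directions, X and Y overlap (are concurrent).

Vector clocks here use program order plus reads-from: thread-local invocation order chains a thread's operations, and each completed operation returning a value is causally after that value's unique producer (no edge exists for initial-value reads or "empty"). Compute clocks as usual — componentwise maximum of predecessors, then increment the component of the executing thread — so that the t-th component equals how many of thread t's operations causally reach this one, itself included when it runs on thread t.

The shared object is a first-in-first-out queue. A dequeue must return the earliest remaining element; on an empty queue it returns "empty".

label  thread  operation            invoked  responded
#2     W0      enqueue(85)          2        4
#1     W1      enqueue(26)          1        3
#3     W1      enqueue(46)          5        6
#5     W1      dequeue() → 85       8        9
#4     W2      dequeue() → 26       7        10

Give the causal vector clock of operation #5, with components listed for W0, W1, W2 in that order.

(1, 3, 0)

VC(#1, invoked at 1): no causal predecessors; +1 on W1 → (0, 1, 0)
VC(#2, invoked at 2): no causal predecessors; +1 on W0 → (1, 0, 0)
invoked at 7, #4 merges VC(#1)=(0, 1, 0) and bumps W2's slot → (0, 1, 1)
invoked at 5, #3 merges VC(#1)=(0, 1, 0) and bumps W1's slot → (0, 2, 0)
invoked at 8, #5 merges VC(#2)=(1, 0, 0), VC(#3)=(0, 2, 0) and bumps W1's slot → (1, 3, 0)
target: VC(#5) = (1, 3, 0)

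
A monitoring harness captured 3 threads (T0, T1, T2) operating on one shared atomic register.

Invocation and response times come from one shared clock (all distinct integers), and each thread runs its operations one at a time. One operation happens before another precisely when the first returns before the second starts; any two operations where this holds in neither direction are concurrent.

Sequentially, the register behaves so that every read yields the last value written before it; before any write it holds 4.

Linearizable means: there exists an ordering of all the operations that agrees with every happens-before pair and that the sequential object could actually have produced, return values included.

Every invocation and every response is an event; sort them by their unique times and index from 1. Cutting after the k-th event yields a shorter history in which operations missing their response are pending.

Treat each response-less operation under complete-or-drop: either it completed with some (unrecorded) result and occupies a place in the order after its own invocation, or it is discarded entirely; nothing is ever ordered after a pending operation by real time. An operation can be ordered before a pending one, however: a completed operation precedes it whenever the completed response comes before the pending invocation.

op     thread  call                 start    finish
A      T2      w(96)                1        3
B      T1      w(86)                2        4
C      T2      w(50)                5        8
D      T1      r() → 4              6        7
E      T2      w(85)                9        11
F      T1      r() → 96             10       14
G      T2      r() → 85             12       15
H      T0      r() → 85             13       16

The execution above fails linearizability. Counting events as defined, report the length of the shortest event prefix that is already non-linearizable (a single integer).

7

one valid order for events 1..6 is A, B:
step 1: A w(96) — value 96
step 2: B w(86) — value 86
at event 7 (D's time-7 response) nothing linearizes any more
including or dropping the 1 pending operation (C) in any combination fails
e.g. A, B, D (pending dropped): illegal at step 3, since D r() → 4 cannot apply there
e.g. B, A, D (pending dropped): illegal at step 3, since D r() → 4 cannot apply there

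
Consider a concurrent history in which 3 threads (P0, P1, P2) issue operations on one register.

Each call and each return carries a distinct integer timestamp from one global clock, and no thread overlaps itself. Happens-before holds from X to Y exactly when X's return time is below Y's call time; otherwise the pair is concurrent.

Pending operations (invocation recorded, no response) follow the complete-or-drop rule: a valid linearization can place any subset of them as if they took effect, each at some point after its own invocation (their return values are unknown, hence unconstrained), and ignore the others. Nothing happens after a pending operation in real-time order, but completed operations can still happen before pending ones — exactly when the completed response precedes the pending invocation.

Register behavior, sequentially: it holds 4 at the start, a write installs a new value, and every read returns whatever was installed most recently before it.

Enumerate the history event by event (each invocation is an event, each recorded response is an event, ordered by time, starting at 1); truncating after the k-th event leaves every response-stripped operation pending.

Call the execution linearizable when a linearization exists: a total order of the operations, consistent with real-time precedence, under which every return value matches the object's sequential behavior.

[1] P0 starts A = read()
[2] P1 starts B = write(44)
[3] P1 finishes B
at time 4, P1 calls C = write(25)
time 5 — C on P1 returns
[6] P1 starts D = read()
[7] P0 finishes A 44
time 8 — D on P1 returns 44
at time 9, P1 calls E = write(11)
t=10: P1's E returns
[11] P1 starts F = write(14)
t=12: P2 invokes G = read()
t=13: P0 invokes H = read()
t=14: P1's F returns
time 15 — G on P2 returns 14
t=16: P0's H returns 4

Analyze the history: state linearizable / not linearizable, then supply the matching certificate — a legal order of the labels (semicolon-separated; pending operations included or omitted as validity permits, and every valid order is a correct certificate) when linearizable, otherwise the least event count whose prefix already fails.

cut after 7 events: linearizable; cut after 8 events (D responds, time 8): not linearizable
checked exhaustively: 4 real-time-consistent orders of 4 completed operations, zero legal register replays
one such order, A, B, C, D, breaks at step 1 where A read() → 44 is illegal
one such order, B, A, C, D, breaks at step 4 where D read() → 44 is illegal

not linearizable — minimal violating prefix: 8 events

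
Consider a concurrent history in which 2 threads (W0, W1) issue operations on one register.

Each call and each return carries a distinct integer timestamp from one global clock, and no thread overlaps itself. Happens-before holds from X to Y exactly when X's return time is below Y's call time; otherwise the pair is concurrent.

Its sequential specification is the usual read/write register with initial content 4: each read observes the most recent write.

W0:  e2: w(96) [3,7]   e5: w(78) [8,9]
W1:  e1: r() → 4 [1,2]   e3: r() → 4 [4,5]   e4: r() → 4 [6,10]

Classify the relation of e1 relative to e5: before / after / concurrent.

before

e1 spans [1,2], e5 spans [8,9]
resp(e1)=2 < inv(e5)=8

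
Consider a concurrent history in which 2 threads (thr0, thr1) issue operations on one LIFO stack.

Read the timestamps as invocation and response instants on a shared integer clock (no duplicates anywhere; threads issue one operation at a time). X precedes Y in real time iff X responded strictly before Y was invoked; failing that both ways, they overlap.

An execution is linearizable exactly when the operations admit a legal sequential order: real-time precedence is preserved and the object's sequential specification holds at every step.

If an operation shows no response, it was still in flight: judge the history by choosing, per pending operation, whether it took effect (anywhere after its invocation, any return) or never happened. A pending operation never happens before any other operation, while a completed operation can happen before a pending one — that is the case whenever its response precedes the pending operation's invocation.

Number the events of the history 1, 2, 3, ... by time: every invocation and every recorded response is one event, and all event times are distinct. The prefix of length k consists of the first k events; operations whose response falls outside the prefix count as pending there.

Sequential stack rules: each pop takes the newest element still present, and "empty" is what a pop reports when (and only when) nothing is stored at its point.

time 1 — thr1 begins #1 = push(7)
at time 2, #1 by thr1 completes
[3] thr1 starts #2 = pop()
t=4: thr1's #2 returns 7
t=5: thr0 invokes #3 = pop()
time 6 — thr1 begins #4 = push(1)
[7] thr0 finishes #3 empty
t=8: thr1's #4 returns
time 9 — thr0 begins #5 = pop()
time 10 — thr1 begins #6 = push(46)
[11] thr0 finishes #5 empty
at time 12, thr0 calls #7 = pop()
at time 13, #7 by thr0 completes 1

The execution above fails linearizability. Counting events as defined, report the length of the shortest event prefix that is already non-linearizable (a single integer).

events 1..10 are still linearizable — one witness is #1, #2, #3, #4:
step 1: #1 push(7) — stack <7>
step 2: #2 pop() → 7 — stack <>
step 3: #3 pop() → empty — stack <>
step 4: #4 push(1) — stack <1>
include event 11 — #5 responding at 11 — and every candidate order breaks
every completion of the 1 pending operation (#6) was checked; none linearizes
one such order, #1, #2, #3, #4, #5 (pending dropped), breaks at step 5 where #5 pop() → empty is illegal
one such order, #1, #2, #4, #3, #5 (pending dropped), breaks at step 4 where #3 pop() → empty is illegal

11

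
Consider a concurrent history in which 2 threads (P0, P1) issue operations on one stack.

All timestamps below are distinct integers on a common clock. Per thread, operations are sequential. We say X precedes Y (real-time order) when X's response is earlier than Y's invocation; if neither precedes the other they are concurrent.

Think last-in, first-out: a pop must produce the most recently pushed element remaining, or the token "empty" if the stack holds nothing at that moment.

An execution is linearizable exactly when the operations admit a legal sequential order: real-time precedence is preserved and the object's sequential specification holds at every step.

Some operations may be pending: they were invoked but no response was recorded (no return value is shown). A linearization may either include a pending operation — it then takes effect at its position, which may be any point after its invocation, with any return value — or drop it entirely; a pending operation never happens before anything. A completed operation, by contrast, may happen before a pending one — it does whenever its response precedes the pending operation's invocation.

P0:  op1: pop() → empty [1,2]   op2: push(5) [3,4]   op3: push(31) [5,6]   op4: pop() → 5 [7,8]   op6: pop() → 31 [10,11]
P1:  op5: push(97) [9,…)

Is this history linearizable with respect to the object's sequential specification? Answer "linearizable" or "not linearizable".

events 1..7 are fine; event 8 — the response of op4 at time 8 — makes the prefix non-linearizable
exactly one order of the 4 completed ops respects real time; the stack replay fails
one such order, op1, op2, op3, op4, breaks at step 4 where op4 pop() → 5 is illegal

not linearizable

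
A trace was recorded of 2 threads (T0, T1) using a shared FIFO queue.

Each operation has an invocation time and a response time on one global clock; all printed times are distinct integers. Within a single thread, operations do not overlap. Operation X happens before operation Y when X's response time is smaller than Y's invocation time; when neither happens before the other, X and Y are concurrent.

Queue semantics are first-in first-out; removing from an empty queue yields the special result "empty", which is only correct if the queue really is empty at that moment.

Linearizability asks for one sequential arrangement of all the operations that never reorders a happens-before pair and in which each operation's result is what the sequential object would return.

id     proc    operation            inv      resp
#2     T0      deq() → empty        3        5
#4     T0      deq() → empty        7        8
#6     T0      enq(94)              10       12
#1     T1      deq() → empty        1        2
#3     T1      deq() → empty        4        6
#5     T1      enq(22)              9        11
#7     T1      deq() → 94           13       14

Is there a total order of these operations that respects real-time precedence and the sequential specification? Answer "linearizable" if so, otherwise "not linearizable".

linearizable

one valid linearization: #1, #2, #3, #4, #6, #5, #7
after step 1 (#1 deq() → empty): queue <>
after step 2 (#2 deq() → empty): queue <>
after step 3 (#3 deq() → empty): queue <>
after step 4 (#4 deq() → empty): queue <>
after step 5 (#6 enq(94)): queue <94>
after step 6 (#5 enq(22)): queue <94,22>
after step 7 (#7 deq() → 94): queue <22>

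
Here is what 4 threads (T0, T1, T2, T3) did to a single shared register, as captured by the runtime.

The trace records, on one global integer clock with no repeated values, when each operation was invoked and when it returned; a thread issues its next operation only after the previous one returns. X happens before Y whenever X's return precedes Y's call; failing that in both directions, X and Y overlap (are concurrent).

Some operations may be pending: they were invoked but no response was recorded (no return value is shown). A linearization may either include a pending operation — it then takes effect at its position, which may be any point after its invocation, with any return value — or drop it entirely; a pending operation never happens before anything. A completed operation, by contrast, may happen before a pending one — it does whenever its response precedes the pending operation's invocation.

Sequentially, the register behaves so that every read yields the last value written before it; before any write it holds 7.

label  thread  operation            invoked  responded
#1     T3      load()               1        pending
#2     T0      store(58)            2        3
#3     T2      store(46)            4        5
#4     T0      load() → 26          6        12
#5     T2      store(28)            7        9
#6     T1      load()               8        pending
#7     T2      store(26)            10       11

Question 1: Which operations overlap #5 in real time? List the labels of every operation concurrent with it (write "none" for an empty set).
Answer: #1, #4, #6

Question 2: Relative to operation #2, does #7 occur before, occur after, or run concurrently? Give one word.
Answer: after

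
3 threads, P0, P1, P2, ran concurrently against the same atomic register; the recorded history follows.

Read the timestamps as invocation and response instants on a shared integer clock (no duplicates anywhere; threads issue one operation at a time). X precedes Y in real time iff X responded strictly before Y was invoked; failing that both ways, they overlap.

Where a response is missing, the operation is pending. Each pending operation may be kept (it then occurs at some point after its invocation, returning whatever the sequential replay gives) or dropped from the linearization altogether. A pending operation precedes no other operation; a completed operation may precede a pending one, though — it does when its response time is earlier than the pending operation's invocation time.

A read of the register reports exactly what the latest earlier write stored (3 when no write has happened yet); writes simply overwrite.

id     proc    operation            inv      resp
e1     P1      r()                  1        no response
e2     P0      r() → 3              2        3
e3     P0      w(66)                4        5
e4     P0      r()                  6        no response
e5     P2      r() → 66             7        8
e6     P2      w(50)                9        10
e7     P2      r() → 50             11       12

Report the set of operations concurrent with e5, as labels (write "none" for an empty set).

concurrent with e5 ([7,8]): every op whose interval crosses 7..8
e1 [1,…): concurrent
e2 [2,3]: before
e3 [4,5]: before
e4 [6,…): concurrent
e6 [9,10]: after
e7 [11,12]: after

e1, e4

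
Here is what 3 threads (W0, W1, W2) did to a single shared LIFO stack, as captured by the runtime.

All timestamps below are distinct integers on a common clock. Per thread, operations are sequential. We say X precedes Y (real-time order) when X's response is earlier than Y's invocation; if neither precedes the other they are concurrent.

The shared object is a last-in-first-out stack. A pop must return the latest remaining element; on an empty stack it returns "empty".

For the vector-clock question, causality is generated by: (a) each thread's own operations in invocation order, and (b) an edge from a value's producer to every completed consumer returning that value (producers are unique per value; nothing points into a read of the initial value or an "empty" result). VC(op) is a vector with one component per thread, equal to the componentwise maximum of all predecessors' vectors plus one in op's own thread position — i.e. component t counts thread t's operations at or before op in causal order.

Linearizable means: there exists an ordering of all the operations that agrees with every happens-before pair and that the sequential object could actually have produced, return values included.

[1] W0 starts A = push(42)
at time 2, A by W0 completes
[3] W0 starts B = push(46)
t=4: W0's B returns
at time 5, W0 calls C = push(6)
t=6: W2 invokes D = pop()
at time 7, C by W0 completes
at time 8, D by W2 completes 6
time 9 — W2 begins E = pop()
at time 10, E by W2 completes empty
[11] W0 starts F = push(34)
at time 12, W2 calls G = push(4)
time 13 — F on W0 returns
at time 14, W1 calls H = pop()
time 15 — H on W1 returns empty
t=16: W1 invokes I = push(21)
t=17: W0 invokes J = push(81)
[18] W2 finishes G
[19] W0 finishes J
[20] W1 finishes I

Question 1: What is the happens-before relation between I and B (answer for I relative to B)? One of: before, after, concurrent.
after

I spans [16,20], B spans [3,4]
resp(B)=4 < inv(I)=16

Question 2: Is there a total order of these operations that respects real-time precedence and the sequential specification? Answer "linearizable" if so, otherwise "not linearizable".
not linearizable

the violation lands at event 10, E's response at time 10: events 1..9 linearize, events 1..10 do not
5 completed operations, 2 real-time-consistent orders — every LIFO stack replay fails
one such order, A, B, C, D, E, breaks at step 5 where E pop() → empty is illegal
one such order, A, B, D, C, E, breaks at step 3 where D pop() → 6 is illegal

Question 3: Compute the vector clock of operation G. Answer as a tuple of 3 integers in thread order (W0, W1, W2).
(3, 0, 3)

H (invocation 14): nothing precedes it; W1's component alone gives (0, 1, 0)
A (invocation 1): nothing precedes it; W0's component alone gives (1, 0, 0)
invoked at 16, I merges VC(H)=(0, 1, 0) and bumps W1's slot → (0, 2, 0)
invoked at 3, B merges VC(A)=(1, 0, 0) and bumps W0's slot → (2, 0, 0)
invoked at 5, C merges VC(B)=(2, 0, 0) and bumps W0's slot → (3, 0, 0)
invoked at 6, D merges VC(C)=(3, 0, 0) and bumps W2's slot → (3, 0, 1)
invoked at 11, F merges VC(C)=(3, 0, 0) and bumps W0's slot → (4, 0, 0)
invoked at 9, E merges VC(D)=(3, 0, 1) and bumps W2's slot → (3, 0, 2)
invoked at 17, J merges VC(F)=(4, 0, 0) and bumps W0's slot → (5, 0, 0)
invoked at 12, G merges VC(E)=(3, 0, 2) and bumps W2's slot → (3, 0, 3)
target: VC(G) = (3, 0, 3)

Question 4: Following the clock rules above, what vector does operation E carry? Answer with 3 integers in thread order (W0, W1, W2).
(3, 0, 2)

no predecessors for H (invoked 14): W1 increments from zero → (0, 1, 0)
no predecessors for A (invoked 1): W0 increments from zero → (1, 0, 0)
from VC(H)=(0, 1, 0), I (invoked 16) maxes components and bumps W1 → (0, 2, 0)
from VC(A)=(1, 0, 0), B (invoked 3) maxes components and bumps W0 → (2, 0, 0)
from VC(B)=(2, 0, 0), C (invoked 5) maxes components and bumps W0 → (3, 0, 0)
from VC(C)=(3, 0, 0), D (invoked 6) maxes components and bumps W2 → (3, 0, 1)
from VC(C)=(3, 0, 0), F (invoked 11) maxes components and bumps W0 → (4, 0, 0)
from VC(D)=(3, 0, 1), E (invoked 9) maxes components and bumps W2 → (3, 0, 2)
from VC(F)=(4, 0, 0), J (invoked 17) maxes components and bumps W0 → (5, 0, 0)
from VC(E)=(3, 0, 2), G (invoked 12) maxes components and bumps W2 → (3, 0, 3)
target: VC(E) = (3, 0, 2)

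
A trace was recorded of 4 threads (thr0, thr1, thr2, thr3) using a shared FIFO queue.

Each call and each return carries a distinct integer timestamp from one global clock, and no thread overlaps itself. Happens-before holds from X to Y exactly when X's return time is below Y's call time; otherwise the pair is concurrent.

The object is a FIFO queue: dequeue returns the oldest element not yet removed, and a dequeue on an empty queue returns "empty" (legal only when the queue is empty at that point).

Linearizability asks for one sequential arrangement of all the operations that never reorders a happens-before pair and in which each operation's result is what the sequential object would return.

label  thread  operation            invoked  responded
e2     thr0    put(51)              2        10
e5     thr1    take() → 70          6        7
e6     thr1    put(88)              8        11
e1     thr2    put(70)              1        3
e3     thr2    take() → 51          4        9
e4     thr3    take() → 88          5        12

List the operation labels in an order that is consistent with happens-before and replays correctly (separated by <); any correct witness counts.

e1 < e2 < e5 < e3 < e6 < e4

after step 1 (e1 put(70)): queue <70>
after step 2 (e2 put(51)): queue <70,51>
after step 3 (e5 take() → 70): queue <51>
after step 4 (e3 take() → 51): queue <>
after step 5 (e6 put(88)): queue <88>
after step 6 (e4 take() → 88): queue <>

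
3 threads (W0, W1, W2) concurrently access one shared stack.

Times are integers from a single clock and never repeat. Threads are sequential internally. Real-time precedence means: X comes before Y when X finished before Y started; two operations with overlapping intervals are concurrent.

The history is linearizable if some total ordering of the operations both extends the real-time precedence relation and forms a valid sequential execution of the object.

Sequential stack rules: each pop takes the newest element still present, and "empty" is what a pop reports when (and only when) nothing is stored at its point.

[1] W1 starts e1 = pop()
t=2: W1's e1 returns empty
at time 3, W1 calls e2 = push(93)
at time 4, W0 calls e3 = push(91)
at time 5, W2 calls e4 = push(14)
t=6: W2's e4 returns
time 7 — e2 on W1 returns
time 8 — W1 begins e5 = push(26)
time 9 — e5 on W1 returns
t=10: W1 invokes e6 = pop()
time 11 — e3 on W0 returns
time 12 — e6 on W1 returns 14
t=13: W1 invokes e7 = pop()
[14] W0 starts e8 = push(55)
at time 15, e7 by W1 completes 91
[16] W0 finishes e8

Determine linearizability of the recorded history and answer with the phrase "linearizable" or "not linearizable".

already the first 12 events (up to e6's response at time 12) admit no linearization; the first 11 still do
every one of the 10 real-time-consistent orders over 6 completed stack ops fails the sequential spec
sample order e1, e2, e3, e4, e5, e6 stalls at step 6 — e6 pop() → 14 has no legal effect
sample order e1, e2, e4, e3, e5, e6 stalls at step 6 — e6 pop() → 14 has no legal effect

not linearizable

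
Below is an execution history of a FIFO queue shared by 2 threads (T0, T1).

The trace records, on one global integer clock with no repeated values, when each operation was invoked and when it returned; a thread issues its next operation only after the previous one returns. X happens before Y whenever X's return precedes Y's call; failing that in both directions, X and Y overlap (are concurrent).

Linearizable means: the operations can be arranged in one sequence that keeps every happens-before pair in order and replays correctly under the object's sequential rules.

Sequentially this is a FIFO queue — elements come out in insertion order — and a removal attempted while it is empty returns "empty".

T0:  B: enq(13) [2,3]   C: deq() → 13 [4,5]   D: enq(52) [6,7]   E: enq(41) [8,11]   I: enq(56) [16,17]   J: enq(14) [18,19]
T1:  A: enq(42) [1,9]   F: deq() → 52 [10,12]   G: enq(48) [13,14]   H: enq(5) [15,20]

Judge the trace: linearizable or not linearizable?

one valid linearization: B, C, D, A, E, F, G, H, I, J
step 1: B enq(13) — queue <13>
step 2: C deq() → 13 — queue <>
step 3: D enq(52) — queue <52>
step 4: A enq(42) — queue <52,42>
step 5: E enq(41) — queue <52,42,41>
step 6: F deq() → 52 — queue <42,41>
step 7: G enq(48) — queue <42,41,48>
step 8: H enq(5) — queue <42,41,48,5>
step 9: I enq(56) — queue <42,41,48,5,56>
step 10: J enq(14) — queue <42,41,48,5,56,14>

linearizable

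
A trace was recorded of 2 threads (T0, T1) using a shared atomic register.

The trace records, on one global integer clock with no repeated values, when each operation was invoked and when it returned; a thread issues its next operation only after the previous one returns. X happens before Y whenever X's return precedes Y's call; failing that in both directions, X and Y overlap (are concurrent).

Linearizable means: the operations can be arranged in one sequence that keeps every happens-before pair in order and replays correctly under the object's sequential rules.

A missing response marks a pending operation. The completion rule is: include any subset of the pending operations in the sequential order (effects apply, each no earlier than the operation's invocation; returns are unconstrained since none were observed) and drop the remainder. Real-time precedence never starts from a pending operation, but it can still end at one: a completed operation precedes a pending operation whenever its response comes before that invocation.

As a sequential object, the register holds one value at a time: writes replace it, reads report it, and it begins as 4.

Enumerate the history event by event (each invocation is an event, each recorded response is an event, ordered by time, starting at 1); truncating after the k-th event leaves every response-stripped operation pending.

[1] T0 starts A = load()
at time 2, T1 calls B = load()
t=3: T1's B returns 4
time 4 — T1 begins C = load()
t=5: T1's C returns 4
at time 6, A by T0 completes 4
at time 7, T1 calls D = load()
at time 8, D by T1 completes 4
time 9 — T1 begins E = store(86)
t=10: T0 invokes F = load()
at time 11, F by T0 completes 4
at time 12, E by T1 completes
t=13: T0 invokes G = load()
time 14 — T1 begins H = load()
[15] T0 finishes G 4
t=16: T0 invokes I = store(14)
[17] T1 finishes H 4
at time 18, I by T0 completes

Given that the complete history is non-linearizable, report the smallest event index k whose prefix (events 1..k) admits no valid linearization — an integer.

15

events 1..14 are still linearizable — one witness is A, B, C, D, F, E:
after step 1 (A load() → 4): value 4
after step 2 (B load() → 4): value 4
after step 3 (C load() → 4): value 4
after step 4 (D load() → 4): value 4
after step 5 (F load() → 4): value 4
after step 6 (E store(86)): value 86
at event 15 (G's time-15 response) nothing linearizes any more
completion choices over the 1 pending operation (H) were checked; none helps
e.g. A, B, C, D, E, F, G (pending dropped): illegal at step 6, since F load() → 4 cannot apply there
e.g. A, B, C, D, F, E, G (pending dropped): illegal at step 7, since G load() → 4 cannot apply there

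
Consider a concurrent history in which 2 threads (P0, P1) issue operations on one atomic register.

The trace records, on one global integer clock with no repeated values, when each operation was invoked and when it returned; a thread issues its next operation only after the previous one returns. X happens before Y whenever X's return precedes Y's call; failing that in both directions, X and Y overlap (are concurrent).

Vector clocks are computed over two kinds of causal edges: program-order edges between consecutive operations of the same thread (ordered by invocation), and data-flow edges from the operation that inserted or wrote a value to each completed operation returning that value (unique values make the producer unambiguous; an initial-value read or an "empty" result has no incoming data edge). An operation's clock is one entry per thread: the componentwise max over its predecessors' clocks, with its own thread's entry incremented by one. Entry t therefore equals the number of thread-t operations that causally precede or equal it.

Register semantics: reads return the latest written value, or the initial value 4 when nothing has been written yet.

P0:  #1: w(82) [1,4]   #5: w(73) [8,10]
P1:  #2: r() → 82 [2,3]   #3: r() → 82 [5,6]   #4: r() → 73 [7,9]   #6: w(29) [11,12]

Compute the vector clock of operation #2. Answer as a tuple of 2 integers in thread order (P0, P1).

(1, 1)

#1 (invocation 1): nothing precedes it; P0's component alone gives (1, 0)
#2 (invocation 2): componentwise max over VC(#1)=(1, 0), +1 at P1, giving (1, 1)
#5 (invocation 8): componentwise max over VC(#1)=(1, 0), +1 at P0, giving (2, 0)
#3 (invocation 5): componentwise max over VC(#1)=(1, 0), VC(#2)=(1, 1), +1 at P1, giving (1, 2)
#4 (invocation 7): componentwise max over VC(#3)=(1, 2), VC(#5)=(2, 0), +1 at P1, giving (2, 3)
#6 (invocation 11): componentwise max over VC(#4)=(2, 3), +1 at P1, giving (2, 4)
target: VC(#2) = (1, 1)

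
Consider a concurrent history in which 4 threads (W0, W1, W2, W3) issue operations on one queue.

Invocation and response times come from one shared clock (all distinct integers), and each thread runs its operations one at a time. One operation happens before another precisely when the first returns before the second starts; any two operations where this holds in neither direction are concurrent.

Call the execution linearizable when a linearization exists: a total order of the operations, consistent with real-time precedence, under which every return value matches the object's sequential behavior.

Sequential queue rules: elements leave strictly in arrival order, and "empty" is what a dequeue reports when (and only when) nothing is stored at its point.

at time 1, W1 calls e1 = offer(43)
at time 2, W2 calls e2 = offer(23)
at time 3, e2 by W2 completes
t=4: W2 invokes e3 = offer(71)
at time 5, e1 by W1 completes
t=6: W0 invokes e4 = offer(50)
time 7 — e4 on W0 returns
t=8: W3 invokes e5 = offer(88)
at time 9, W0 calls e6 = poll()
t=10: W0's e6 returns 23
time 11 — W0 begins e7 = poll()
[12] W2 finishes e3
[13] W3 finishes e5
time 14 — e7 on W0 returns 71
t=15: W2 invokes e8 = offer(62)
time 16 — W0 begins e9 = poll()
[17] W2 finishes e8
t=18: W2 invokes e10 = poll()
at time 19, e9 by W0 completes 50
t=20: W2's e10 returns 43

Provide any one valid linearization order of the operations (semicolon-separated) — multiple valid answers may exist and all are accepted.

e2; e3; e1; e4; e5; e6; e7; e8; e10; e9

1. e2 offer(23), leaving queue <23>
2. e3 offer(71), leaving queue <23,71>
3. e1 offer(43), leaving queue <23,71,43>
4. e4 offer(50), leaving queue <23,71,43,50>
5. e5 offer(88), leaving queue <23,71,43,50,88>
6. e6 poll() → 23, leaving queue <71,43,50,88>
7. e7 poll() → 71, leaving queue <43,50,88>
8. e8 offer(62), leaving queue <43,50,88,62>
9. e10 poll() → 43, leaving queue <50,88,62>
10. e9 poll() → 50, leaving queue <88,62>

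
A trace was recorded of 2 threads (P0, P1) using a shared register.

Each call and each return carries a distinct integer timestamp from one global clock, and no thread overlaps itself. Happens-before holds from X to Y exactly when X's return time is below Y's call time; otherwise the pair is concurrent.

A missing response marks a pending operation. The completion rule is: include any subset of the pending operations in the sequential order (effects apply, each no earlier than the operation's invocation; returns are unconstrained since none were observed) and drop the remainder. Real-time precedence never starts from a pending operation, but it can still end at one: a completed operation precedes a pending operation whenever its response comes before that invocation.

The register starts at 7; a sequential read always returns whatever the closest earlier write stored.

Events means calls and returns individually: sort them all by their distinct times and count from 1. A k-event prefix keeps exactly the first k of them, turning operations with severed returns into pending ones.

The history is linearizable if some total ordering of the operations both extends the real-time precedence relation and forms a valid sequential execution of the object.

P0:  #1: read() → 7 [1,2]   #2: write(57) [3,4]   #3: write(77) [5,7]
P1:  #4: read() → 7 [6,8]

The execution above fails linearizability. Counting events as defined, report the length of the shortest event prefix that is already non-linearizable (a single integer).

8

events 1..7 are still linearizable — one witness is #1, #2, #3:
after step 1 (#1 read() → 7): value 7
after step 2 (#2 write(57)): value 57
after step 3 (#3 write(77)): value 77
at event 8 (#4's time-8 response) nothing linearizes any more
take #1, #2, #3, #4: step 4 already fails, because #4 read() → 7 cannot occur there
take #1, #2, #4, #3: step 3 already fails, because #4 read() → 7 cannot occur there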